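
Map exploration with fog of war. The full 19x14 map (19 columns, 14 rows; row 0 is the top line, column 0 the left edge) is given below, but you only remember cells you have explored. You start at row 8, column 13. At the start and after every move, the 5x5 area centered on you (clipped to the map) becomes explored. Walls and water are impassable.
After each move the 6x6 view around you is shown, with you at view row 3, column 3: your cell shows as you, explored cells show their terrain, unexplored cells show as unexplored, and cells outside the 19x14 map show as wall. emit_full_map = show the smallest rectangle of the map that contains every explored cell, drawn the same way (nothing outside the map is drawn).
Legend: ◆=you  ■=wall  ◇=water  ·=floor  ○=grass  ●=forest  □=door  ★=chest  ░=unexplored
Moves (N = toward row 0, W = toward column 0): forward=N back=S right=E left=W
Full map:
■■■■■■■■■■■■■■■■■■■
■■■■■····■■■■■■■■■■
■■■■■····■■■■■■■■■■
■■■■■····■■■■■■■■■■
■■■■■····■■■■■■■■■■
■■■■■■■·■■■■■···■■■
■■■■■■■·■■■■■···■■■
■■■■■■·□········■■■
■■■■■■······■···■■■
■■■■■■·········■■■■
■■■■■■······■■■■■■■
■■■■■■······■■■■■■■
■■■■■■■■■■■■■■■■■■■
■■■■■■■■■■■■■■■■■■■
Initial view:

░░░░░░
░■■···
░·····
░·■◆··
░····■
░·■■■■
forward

░░░░░░
░■■···
░■■···
░··◆··
░·■···
░····■

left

░░░░░░
░■■■··
░■■■··
░··◆··
░··■··
░·····

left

░░░░░░
░■■■■·
░■■■■·
░··◆··
░···■·
░·····

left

░░░░░░
░■■■■■
░■■■■■
░··◆··
░····■
░·····

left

░░░░░░
░·■■■■
░·■■■■
░□·◆··
░·····
░·····

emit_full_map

·■■■■■···
·■■■■■···
□·◆······
·····■···
········■
░░░░·■■■■

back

░·■■■■
░·■■■■
░□····
░··◆··
░·····
░·····

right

·■■■■■
·■■■■■
□·····
···◆·■
······
·····■

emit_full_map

·■■■■■···
·■■■■■···
□········
···◆·■···
········■
·····■■■■


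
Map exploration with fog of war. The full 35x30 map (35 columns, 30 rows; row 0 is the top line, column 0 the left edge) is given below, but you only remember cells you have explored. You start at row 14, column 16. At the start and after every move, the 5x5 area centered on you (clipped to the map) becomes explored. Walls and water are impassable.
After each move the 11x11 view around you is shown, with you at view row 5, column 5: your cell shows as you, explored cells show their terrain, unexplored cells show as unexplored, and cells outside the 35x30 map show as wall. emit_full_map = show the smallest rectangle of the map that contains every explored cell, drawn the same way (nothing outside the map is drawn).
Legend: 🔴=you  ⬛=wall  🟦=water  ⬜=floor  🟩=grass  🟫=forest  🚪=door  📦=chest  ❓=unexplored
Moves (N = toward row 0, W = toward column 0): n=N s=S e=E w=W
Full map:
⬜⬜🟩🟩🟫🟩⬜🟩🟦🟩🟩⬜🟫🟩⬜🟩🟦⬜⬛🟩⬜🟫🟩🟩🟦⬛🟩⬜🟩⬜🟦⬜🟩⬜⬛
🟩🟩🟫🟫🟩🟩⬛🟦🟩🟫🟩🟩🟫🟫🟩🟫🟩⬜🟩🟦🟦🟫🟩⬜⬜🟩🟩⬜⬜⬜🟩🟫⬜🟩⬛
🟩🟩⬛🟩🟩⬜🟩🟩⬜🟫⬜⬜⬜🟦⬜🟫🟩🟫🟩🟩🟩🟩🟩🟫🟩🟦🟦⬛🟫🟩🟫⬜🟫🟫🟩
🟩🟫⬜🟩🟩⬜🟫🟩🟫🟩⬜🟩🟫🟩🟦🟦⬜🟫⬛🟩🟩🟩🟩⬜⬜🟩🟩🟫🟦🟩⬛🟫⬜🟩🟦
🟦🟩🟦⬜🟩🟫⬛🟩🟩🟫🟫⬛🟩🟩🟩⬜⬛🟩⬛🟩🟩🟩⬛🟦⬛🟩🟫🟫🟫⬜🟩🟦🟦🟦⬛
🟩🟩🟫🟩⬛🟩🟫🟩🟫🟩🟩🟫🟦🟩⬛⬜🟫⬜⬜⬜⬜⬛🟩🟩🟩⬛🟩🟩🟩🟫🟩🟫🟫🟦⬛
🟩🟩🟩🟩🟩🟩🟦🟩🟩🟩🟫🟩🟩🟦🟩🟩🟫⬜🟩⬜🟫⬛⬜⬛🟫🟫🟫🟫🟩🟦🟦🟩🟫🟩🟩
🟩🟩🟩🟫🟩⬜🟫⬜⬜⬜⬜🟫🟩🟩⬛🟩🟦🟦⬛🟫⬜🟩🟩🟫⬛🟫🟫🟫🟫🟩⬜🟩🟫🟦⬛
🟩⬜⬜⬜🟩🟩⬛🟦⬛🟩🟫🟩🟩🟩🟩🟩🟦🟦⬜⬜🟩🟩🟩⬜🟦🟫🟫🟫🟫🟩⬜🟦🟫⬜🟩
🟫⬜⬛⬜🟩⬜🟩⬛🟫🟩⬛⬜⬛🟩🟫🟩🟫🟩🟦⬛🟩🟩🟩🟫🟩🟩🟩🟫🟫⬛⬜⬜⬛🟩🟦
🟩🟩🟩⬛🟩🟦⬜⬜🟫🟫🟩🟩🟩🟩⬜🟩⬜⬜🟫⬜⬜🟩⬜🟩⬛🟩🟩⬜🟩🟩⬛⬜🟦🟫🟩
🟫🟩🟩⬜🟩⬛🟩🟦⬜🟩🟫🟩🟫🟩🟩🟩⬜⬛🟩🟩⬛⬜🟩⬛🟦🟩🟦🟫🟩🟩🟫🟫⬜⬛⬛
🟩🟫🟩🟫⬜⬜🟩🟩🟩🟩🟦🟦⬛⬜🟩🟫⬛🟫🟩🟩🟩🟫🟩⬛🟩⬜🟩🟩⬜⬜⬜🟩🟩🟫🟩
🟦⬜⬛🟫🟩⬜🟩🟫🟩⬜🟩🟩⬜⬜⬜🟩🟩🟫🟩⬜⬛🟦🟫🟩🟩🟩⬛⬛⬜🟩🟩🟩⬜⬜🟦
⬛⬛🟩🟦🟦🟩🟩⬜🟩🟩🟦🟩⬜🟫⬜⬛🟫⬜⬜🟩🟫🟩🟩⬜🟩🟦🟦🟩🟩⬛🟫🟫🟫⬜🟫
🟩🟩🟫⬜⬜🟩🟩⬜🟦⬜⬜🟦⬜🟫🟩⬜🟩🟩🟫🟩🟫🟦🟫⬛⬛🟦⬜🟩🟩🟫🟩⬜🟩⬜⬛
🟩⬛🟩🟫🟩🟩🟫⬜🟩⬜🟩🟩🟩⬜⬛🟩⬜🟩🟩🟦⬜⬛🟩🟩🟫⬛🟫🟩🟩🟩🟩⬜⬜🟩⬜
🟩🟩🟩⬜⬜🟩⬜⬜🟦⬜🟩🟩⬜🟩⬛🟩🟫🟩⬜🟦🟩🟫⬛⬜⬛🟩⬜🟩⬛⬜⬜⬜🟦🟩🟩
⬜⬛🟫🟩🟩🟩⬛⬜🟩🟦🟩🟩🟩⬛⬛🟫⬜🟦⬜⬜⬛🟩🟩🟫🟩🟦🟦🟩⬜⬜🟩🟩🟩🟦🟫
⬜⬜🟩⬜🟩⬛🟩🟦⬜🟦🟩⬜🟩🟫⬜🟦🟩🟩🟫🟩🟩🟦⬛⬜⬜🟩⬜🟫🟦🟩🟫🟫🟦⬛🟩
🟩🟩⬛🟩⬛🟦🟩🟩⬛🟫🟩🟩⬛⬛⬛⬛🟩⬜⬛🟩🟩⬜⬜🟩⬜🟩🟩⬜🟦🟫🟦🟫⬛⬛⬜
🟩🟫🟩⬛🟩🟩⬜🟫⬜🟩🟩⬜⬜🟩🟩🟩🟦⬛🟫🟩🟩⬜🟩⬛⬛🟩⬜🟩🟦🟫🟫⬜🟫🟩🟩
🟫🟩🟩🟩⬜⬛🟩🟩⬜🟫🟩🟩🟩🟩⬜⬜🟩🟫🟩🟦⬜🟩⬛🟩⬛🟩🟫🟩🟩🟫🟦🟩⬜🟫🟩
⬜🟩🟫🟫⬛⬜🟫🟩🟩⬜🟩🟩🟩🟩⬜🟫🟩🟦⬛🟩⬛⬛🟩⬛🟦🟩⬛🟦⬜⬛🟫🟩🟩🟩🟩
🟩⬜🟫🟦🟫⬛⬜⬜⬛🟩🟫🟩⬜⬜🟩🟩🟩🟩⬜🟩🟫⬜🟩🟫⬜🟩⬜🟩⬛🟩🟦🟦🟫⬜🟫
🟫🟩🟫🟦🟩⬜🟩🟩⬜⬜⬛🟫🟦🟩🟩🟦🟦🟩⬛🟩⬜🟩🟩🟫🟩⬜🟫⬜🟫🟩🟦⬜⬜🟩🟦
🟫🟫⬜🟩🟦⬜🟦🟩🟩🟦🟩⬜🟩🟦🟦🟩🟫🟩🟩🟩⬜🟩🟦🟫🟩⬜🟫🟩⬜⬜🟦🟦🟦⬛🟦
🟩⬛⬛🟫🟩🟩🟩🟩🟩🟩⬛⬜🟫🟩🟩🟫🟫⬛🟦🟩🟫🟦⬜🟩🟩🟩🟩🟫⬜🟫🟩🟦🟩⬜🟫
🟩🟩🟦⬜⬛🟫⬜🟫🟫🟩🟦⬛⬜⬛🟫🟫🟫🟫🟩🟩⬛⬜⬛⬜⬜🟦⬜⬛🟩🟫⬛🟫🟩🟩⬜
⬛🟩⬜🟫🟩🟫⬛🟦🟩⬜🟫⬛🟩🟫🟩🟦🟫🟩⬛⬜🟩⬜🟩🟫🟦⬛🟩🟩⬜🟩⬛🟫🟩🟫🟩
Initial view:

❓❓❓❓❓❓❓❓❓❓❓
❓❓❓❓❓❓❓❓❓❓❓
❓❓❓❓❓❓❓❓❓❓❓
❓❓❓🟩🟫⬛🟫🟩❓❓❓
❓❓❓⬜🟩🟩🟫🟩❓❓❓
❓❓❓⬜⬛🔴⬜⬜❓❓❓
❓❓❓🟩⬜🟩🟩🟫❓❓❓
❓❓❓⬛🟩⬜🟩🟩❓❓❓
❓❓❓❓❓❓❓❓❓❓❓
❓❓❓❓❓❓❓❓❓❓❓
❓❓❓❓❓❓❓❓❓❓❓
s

❓❓❓❓❓❓❓❓❓❓❓
❓❓❓❓❓❓❓❓❓❓❓
❓❓❓🟩🟫⬛🟫🟩❓❓❓
❓❓❓⬜🟩🟩🟫🟩❓❓❓
❓❓❓⬜⬛🟫⬜⬜❓❓❓
❓❓❓🟩⬜🔴🟩🟫❓❓❓
❓❓❓⬛🟩⬜🟩🟩❓❓❓
❓❓❓⬛🟩🟫🟩⬜❓❓❓
❓❓❓❓❓❓❓❓❓❓❓
❓❓❓❓❓❓❓❓❓❓❓
❓❓❓❓❓❓❓❓❓❓❓

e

❓❓❓❓❓❓❓❓❓❓❓
❓❓❓❓❓❓❓❓❓❓❓
❓❓🟩🟫⬛🟫🟩❓❓❓❓
❓❓⬜🟩🟩🟫🟩⬜❓❓❓
❓❓⬜⬛🟫⬜⬜🟩❓❓❓
❓❓🟩⬜🟩🔴🟫🟩❓❓❓
❓❓⬛🟩⬜🟩🟩🟦❓❓❓
❓❓⬛🟩🟫🟩⬜🟦❓❓❓
❓❓❓❓❓❓❓❓❓❓❓
❓❓❓❓❓❓❓❓❓❓❓
❓❓❓❓❓❓❓❓❓❓❓

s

❓❓❓❓❓❓❓❓❓❓❓
❓❓🟩🟫⬛🟫🟩❓❓❓❓
❓❓⬜🟩🟩🟫🟩⬜❓❓❓
❓❓⬜⬛🟫⬜⬜🟩❓❓❓
❓❓🟩⬜🟩🟩🟫🟩❓❓❓
❓❓⬛🟩⬜🔴🟩🟦❓❓❓
❓❓⬛🟩🟫🟩⬜🟦❓❓❓
❓❓❓🟫⬜🟦⬜⬜❓❓❓
❓❓❓❓❓❓❓❓❓❓❓
❓❓❓❓❓❓❓❓❓❓❓
❓❓❓❓❓❓❓❓❓❓❓

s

❓❓🟩🟫⬛🟫🟩❓❓❓❓
❓❓⬜🟩🟩🟫🟩⬜❓❓❓
❓❓⬜⬛🟫⬜⬜🟩❓❓❓
❓❓🟩⬜🟩🟩🟫🟩❓❓❓
❓❓⬛🟩⬜🟩🟩🟦❓❓❓
❓❓⬛🟩🟫🔴⬜🟦❓❓❓
❓❓❓🟫⬜🟦⬜⬜❓❓❓
❓❓❓🟦🟩🟩🟫🟩❓❓❓
❓❓❓❓❓❓❓❓❓❓❓
❓❓❓❓❓❓❓❓❓❓❓
❓❓❓❓❓❓❓❓❓❓❓

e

❓🟩🟫⬛🟫🟩❓❓❓❓❓
❓⬜🟩🟩🟫🟩⬜❓❓❓❓
❓⬜⬛🟫⬜⬜🟩❓❓❓❓
❓🟩⬜🟩🟩🟫🟩🟫❓❓❓
❓⬛🟩⬜🟩🟩🟦⬜❓❓❓
❓⬛🟩🟫🟩🔴🟦🟩❓❓❓
❓❓🟫⬜🟦⬜⬜⬛❓❓❓
❓❓🟦🟩🟩🟫🟩🟩❓❓❓
❓❓❓❓❓❓❓❓❓❓❓
❓❓❓❓❓❓❓❓❓❓❓
❓❓❓❓❓❓❓❓❓❓❓

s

❓⬜🟩🟩🟫🟩⬜❓❓❓❓
❓⬜⬛🟫⬜⬜🟩❓❓❓❓
❓🟩⬜🟩🟩🟫🟩🟫❓❓❓
❓⬛🟩⬜🟩🟩🟦⬜❓❓❓
❓⬛🟩🟫🟩⬜🟦🟩❓❓❓
❓❓🟫⬜🟦🔴⬜⬛❓❓❓
❓❓🟦🟩🟩🟫🟩🟩❓❓❓
❓❓❓🟩⬜⬛🟩🟩❓❓❓
❓❓❓❓❓❓❓❓❓❓❓
❓❓❓❓❓❓❓❓❓❓❓
❓❓❓❓❓❓❓❓❓❓❓

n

❓🟩🟫⬛🟫🟩❓❓❓❓❓
❓⬜🟩🟩🟫🟩⬜❓❓❓❓
❓⬜⬛🟫⬜⬜🟩❓❓❓❓
❓🟩⬜🟩🟩🟫🟩🟫❓❓❓
❓⬛🟩⬜🟩🟩🟦⬜❓❓❓
❓⬛🟩🟫🟩🔴🟦🟩❓❓❓
❓❓🟫⬜🟦⬜⬜⬛❓❓❓
❓❓🟦🟩🟩🟫🟩🟩❓❓❓
❓❓❓🟩⬜⬛🟩🟩❓❓❓
❓❓❓❓❓❓❓❓❓❓❓
❓❓❓❓❓❓❓❓❓❓❓

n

❓❓❓❓❓❓❓❓❓❓❓
❓🟩🟫⬛🟫🟩❓❓❓❓❓
❓⬜🟩🟩🟫🟩⬜❓❓❓❓
❓⬜⬛🟫⬜⬜🟩🟫❓❓❓
❓🟩⬜🟩🟩🟫🟩🟫❓❓❓
❓⬛🟩⬜🟩🔴🟦⬜❓❓❓
❓⬛🟩🟫🟩⬜🟦🟩❓❓❓
❓❓🟫⬜🟦⬜⬜⬛❓❓❓
❓❓🟦🟩🟩🟫🟩🟩❓❓❓
❓❓❓🟩⬜⬛🟩🟩❓❓❓
❓❓❓❓❓❓❓❓❓❓❓

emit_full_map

🟩🟫⬛🟫🟩❓❓
⬜🟩🟩🟫🟩⬜❓
⬜⬛🟫⬜⬜🟩🟫
🟩⬜🟩🟩🟫🟩🟫
⬛🟩⬜🟩🔴🟦⬜
⬛🟩🟫🟩⬜🟦🟩
❓🟫⬜🟦⬜⬜⬛
❓🟦🟩🟩🟫🟩🟩
❓❓🟩⬜⬛🟩🟩

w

❓❓❓❓❓❓❓❓❓❓❓
❓❓🟩🟫⬛🟫🟩❓❓❓❓
❓❓⬜🟩🟩🟫🟩⬜❓❓❓
❓❓⬜⬛🟫⬜⬜🟩🟫❓❓
❓❓🟩⬜🟩🟩🟫🟩🟫❓❓
❓❓⬛🟩⬜🔴🟩🟦⬜❓❓
❓❓⬛🟩🟫🟩⬜🟦🟩❓❓
❓❓❓🟫⬜🟦⬜⬜⬛❓❓
❓❓❓🟦🟩🟩🟫🟩🟩❓❓
❓❓❓❓🟩⬜⬛🟩🟩❓❓
❓❓❓❓❓❓❓❓❓❓❓

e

❓❓❓❓❓❓❓❓❓❓❓
❓🟩🟫⬛🟫🟩❓❓❓❓❓
❓⬜🟩🟩🟫🟩⬜❓❓❓❓
❓⬜⬛🟫⬜⬜🟩🟫❓❓❓
❓🟩⬜🟩🟩🟫🟩🟫❓❓❓
❓⬛🟩⬜🟩🔴🟦⬜❓❓❓
❓⬛🟩🟫🟩⬜🟦🟩❓❓❓
❓❓🟫⬜🟦⬜⬜⬛❓❓❓
❓❓🟦🟩🟩🟫🟩🟩❓❓❓
❓❓❓🟩⬜⬛🟩🟩❓❓❓
❓❓❓❓❓❓❓❓❓❓❓

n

❓❓❓❓❓❓❓❓❓❓❓
❓❓❓❓❓❓❓❓❓❓❓
❓🟩🟫⬛🟫🟩❓❓❓❓❓
❓⬜🟩🟩🟫🟩⬜⬛❓❓❓
❓⬜⬛🟫⬜⬜🟩🟫❓❓❓
❓🟩⬜🟩🟩🔴🟩🟫❓❓❓
❓⬛🟩⬜🟩🟩🟦⬜❓❓❓
❓⬛🟩🟫🟩⬜🟦🟩❓❓❓
❓❓🟫⬜🟦⬜⬜⬛❓❓❓
❓❓🟦🟩🟩🟫🟩🟩❓❓❓
❓❓❓🟩⬜⬛🟩🟩❓❓❓

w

❓❓❓❓❓❓❓❓❓❓❓
❓❓❓❓❓❓❓❓❓❓❓
❓❓🟩🟫⬛🟫🟩❓❓❓❓
❓❓⬜🟩🟩🟫🟩⬜⬛❓❓
❓❓⬜⬛🟫⬜⬜🟩🟫❓❓
❓❓🟩⬜🟩🔴🟫🟩🟫❓❓
❓❓⬛🟩⬜🟩🟩🟦⬜❓❓
❓❓⬛🟩🟫🟩⬜🟦🟩❓❓
❓❓❓🟫⬜🟦⬜⬜⬛❓❓
❓❓❓🟦🟩🟩🟫🟩🟩❓❓
❓❓❓❓🟩⬜⬛🟩🟩❓❓

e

❓❓❓❓❓❓❓❓❓❓❓
❓❓❓❓❓❓❓❓❓❓❓
❓🟩🟫⬛🟫🟩❓❓❓❓❓
❓⬜🟩🟩🟫🟩⬜⬛❓❓❓
❓⬜⬛🟫⬜⬜🟩🟫❓❓❓
❓🟩⬜🟩🟩🔴🟩🟫❓❓❓
❓⬛🟩⬜🟩🟩🟦⬜❓❓❓
❓⬛🟩🟫🟩⬜🟦🟩❓❓❓
❓❓🟫⬜🟦⬜⬜⬛❓❓❓
❓❓🟦🟩🟩🟫🟩🟩❓❓❓
❓❓❓🟩⬜⬛🟩🟩❓❓❓

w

❓❓❓❓❓❓❓❓❓❓❓
❓❓❓❓❓❓❓❓❓❓❓
❓❓🟩🟫⬛🟫🟩❓❓❓❓
❓❓⬜🟩🟩🟫🟩⬜⬛❓❓
❓❓⬜⬛🟫⬜⬜🟩🟫❓❓
❓❓🟩⬜🟩🔴🟫🟩🟫❓❓
❓❓⬛🟩⬜🟩🟩🟦⬜❓❓
❓❓⬛🟩🟫🟩⬜🟦🟩❓❓
❓❓❓🟫⬜🟦⬜⬜⬛❓❓
❓❓❓🟦🟩🟩🟫🟩🟩❓❓
❓❓❓❓🟩⬜⬛🟩🟩❓❓

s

❓❓❓❓❓❓❓❓❓❓❓
❓❓🟩🟫⬛🟫🟩❓❓❓❓
❓❓⬜🟩🟩🟫🟩⬜⬛❓❓
❓❓⬜⬛🟫⬜⬜🟩🟫❓❓
❓❓🟩⬜🟩🟩🟫🟩🟫❓❓
❓❓⬛🟩⬜🔴🟩🟦⬜❓❓
❓❓⬛🟩🟫🟩⬜🟦🟩❓❓
❓❓❓🟫⬜🟦⬜⬜⬛❓❓
❓❓❓🟦🟩🟩🟫🟩🟩❓❓
❓❓❓❓🟩⬜⬛🟩🟩❓❓
❓❓❓❓❓❓❓❓❓❓❓

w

❓❓❓❓❓❓❓❓❓❓❓
❓❓❓🟩🟫⬛🟫🟩❓❓❓
❓❓❓⬜🟩🟩🟫🟩⬜⬛❓
❓❓❓⬜⬛🟫⬜⬜🟩🟫❓
❓❓❓🟩⬜🟩🟩🟫🟩🟫❓
❓❓❓⬛🟩🔴🟩🟩🟦⬜❓
❓❓❓⬛🟩🟫🟩⬜🟦🟩❓
❓❓❓⬛🟫⬜🟦⬜⬜⬛❓
❓❓❓❓🟦🟩🟩🟫🟩🟩❓
❓❓❓❓❓🟩⬜⬛🟩🟩❓
❓❓❓❓❓❓❓❓❓❓❓

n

❓❓❓❓❓❓❓❓❓❓❓
❓❓❓❓❓❓❓❓❓❓❓
❓❓❓🟩🟫⬛🟫🟩❓❓❓
❓❓❓⬜🟩🟩🟫🟩⬜⬛❓
❓❓❓⬜⬛🟫⬜⬜🟩🟫❓
❓❓❓🟩⬜🔴🟩🟫🟩🟫❓
❓❓❓⬛🟩⬜🟩🟩🟦⬜❓
❓❓❓⬛🟩🟫🟩⬜🟦🟩❓
❓❓❓⬛🟫⬜🟦⬜⬜⬛❓
❓❓❓❓🟦🟩🟩🟫🟩🟩❓
❓❓❓❓❓🟩⬜⬛🟩🟩❓

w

❓❓❓❓❓❓❓❓❓❓❓
❓❓❓❓❓❓❓❓❓❓❓
❓❓❓❓🟩🟫⬛🟫🟩❓❓
❓❓❓⬜⬜🟩🟩🟫🟩⬜⬛
❓❓❓🟫⬜⬛🟫⬜⬜🟩🟫
❓❓❓🟫🟩🔴🟩🟩🟫🟩🟫
❓❓❓⬜⬛🟩⬜🟩🟩🟦⬜
❓❓❓🟩⬛🟩🟫🟩⬜🟦🟩
❓❓❓❓⬛🟫⬜🟦⬜⬜⬛
❓❓❓❓❓🟦🟩🟩🟫🟩🟩
❓❓❓❓❓❓🟩⬜⬛🟩🟩

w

❓❓❓❓❓❓❓❓❓❓❓
❓❓❓❓❓❓❓❓❓❓❓
❓❓❓❓❓🟩🟫⬛🟫🟩❓
❓❓❓⬜⬜⬜🟩🟩🟫🟩⬜
❓❓❓⬜🟫⬜⬛🟫⬜⬜🟩
❓❓❓⬜🟫🔴⬜🟩🟩🟫🟩
❓❓❓🟩⬜⬛🟩⬜🟩🟩🟦
❓❓❓⬜🟩⬛🟩🟫🟩⬜🟦
❓❓❓❓❓⬛🟫⬜🟦⬜⬜
❓❓❓❓❓❓🟦🟩🟩🟫🟩
❓❓❓❓❓❓❓🟩⬜⬛🟩

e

❓❓❓❓❓❓❓❓❓❓❓
❓❓❓❓❓❓❓❓❓❓❓
❓❓❓❓🟩🟫⬛🟫🟩❓❓
❓❓⬜⬜⬜🟩🟩🟫🟩⬜⬛
❓❓⬜🟫⬜⬛🟫⬜⬜🟩🟫
❓❓⬜🟫🟩🔴🟩🟩🟫🟩🟫
❓❓🟩⬜⬛🟩⬜🟩🟩🟦⬜
❓❓⬜🟩⬛🟩🟫🟩⬜🟦🟩
❓❓❓❓⬛🟫⬜🟦⬜⬜⬛
❓❓❓❓❓🟦🟩🟩🟫🟩🟩
❓❓❓❓❓❓🟩⬜⬛🟩🟩

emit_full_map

❓❓🟩🟫⬛🟫🟩❓❓
⬜⬜⬜🟩🟩🟫🟩⬜⬛
⬜🟫⬜⬛🟫⬜⬜🟩🟫
⬜🟫🟩🔴🟩🟩🟫🟩🟫
🟩⬜⬛🟩⬜🟩🟩🟦⬜
⬜🟩⬛🟩🟫🟩⬜🟦🟩
❓❓⬛🟫⬜🟦⬜⬜⬛
❓❓❓🟦🟩🟩🟫🟩🟩
❓❓❓❓🟩⬜⬛🟩🟩

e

❓❓❓❓❓❓❓❓❓❓❓
❓❓❓❓❓❓❓❓❓❓❓
❓❓❓🟩🟫⬛🟫🟩❓❓❓
❓⬜⬜⬜🟩🟩🟫🟩⬜⬛❓
❓⬜🟫⬜⬛🟫⬜⬜🟩🟫❓
❓⬜🟫🟩⬜🔴🟩🟫🟩🟫❓
❓🟩⬜⬛🟩⬜🟩🟩🟦⬜❓
❓⬜🟩⬛🟩🟫🟩⬜🟦🟩❓
❓❓❓⬛🟫⬜🟦⬜⬜⬛❓
❓❓❓❓🟦🟩🟩🟫🟩🟩❓
❓❓❓❓❓🟩⬜⬛🟩🟩❓

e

❓❓❓❓❓❓❓❓❓❓❓
❓❓❓❓❓❓❓❓❓❓❓
❓❓🟩🟫⬛🟫🟩❓❓❓❓
⬜⬜⬜🟩🟩🟫🟩⬜⬛❓❓
⬜🟫⬜⬛🟫⬜⬜🟩🟫❓❓
⬜🟫🟩⬜🟩🔴🟫🟩🟫❓❓
🟩⬜⬛🟩⬜🟩🟩🟦⬜❓❓
⬜🟩⬛🟩🟫🟩⬜🟦🟩❓❓
❓❓⬛🟫⬜🟦⬜⬜⬛❓❓
❓❓❓🟦🟩🟩🟫🟩🟩❓❓
❓❓❓❓🟩⬜⬛🟩🟩❓❓

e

❓❓❓❓❓❓❓❓❓❓❓
❓❓❓❓❓❓❓❓❓❓❓
❓🟩🟫⬛🟫🟩❓❓❓❓❓
⬜⬜🟩🟩🟫🟩⬜⬛❓❓❓
🟫⬜⬛🟫⬜⬜🟩🟫❓❓❓
🟫🟩⬜🟩🟩🔴🟩🟫❓❓❓
⬜⬛🟩⬜🟩🟩🟦⬜❓❓❓
🟩⬛🟩🟫🟩⬜🟦🟩❓❓❓
❓⬛🟫⬜🟦⬜⬜⬛❓❓❓
❓❓🟦🟩🟩🟫🟩🟩❓❓❓
❓❓❓🟩⬜⬛🟩🟩❓❓❓

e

❓❓❓❓❓❓❓❓❓❓❓
❓❓❓❓❓❓❓❓❓❓❓
🟩🟫⬛🟫🟩❓❓❓❓❓❓
⬜🟩🟩🟫🟩⬜⬛🟦❓❓❓
⬜⬛🟫⬜⬜🟩🟫🟩❓❓❓
🟩⬜🟩🟩🟫🔴🟫🟦❓❓❓
⬛🟩⬜🟩🟩🟦⬜⬛❓❓❓
⬛🟩🟫🟩⬜🟦🟩🟫❓❓❓
⬛🟫⬜🟦⬜⬜⬛❓❓❓❓
❓🟦🟩🟩🟫🟩🟩❓❓❓❓
❓❓🟩⬜⬛🟩🟩❓❓❓❓

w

❓❓❓❓❓❓❓❓❓❓❓
❓❓❓❓❓❓❓❓❓❓❓
❓🟩🟫⬛🟫🟩❓❓❓❓❓
⬜⬜🟩🟩🟫🟩⬜⬛🟦❓❓
🟫⬜⬛🟫⬜⬜🟩🟫🟩❓❓
🟫🟩⬜🟩🟩🔴🟩🟫🟦❓❓
⬜⬛🟩⬜🟩🟩🟦⬜⬛❓❓
🟩⬛🟩🟫🟩⬜🟦🟩🟫❓❓
❓⬛🟫⬜🟦⬜⬜⬛❓❓❓
❓❓🟦🟩🟩🟫🟩🟩❓❓❓
❓❓❓🟩⬜⬛🟩🟩❓❓❓

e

❓❓❓❓❓❓❓❓❓❓❓
❓❓❓❓❓❓❓❓❓❓❓
🟩🟫⬛🟫🟩❓❓❓❓❓❓
⬜🟩🟩🟫🟩⬜⬛🟦❓❓❓
⬜⬛🟫⬜⬜🟩🟫🟩❓❓❓
🟩⬜🟩🟩🟫🔴🟫🟦❓❓❓
⬛🟩⬜🟩🟩🟦⬜⬛❓❓❓
⬛🟩🟫🟩⬜🟦🟩🟫❓❓❓
⬛🟫⬜🟦⬜⬜⬛❓❓❓❓
❓🟦🟩🟩🟫🟩🟩❓❓❓❓
❓❓🟩⬜⬛🟩🟩❓❓❓❓

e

❓❓❓❓❓❓❓❓❓❓❓
❓❓❓❓❓❓❓❓❓❓❓
🟫⬛🟫🟩❓❓❓❓❓❓❓
🟩🟩🟫🟩⬜⬛🟦🟫❓❓❓
⬛🟫⬜⬜🟩🟫🟩🟩❓❓❓
⬜🟩🟩🟫🟩🔴🟦🟫❓❓❓
🟩⬜🟩🟩🟦⬜⬛🟩❓❓❓
🟩🟫🟩⬜🟦🟩🟫⬛❓❓❓
🟫⬜🟦⬜⬜⬛❓❓❓❓❓
🟦🟩🟩🟫🟩🟩❓❓❓❓❓
❓🟩⬜⬛🟩🟩❓❓❓❓❓

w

❓❓❓❓❓❓❓❓❓❓❓
❓❓❓❓❓❓❓❓❓❓❓
🟩🟫⬛🟫🟩❓❓❓❓❓❓
⬜🟩🟩🟫🟩⬜⬛🟦🟫❓❓
⬜⬛🟫⬜⬜🟩🟫🟩🟩❓❓
🟩⬜🟩🟩🟫🔴🟫🟦🟫❓❓
⬛🟩⬜🟩🟩🟦⬜⬛🟩❓❓
⬛🟩🟫🟩⬜🟦🟩🟫⬛❓❓
⬛🟫⬜🟦⬜⬜⬛❓❓❓❓
❓🟦🟩🟩🟫🟩🟩❓❓❓❓
❓❓🟩⬜⬛🟩🟩❓❓❓❓

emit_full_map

❓❓🟩🟫⬛🟫🟩❓❓❓❓
⬜⬜⬜🟩🟩🟫🟩⬜⬛🟦🟫
⬜🟫⬜⬛🟫⬜⬜🟩🟫🟩🟩
⬜🟫🟩⬜🟩🟩🟫🔴🟫🟦🟫
🟩⬜⬛🟩⬜🟩🟩🟦⬜⬛🟩
⬜🟩⬛🟩🟫🟩⬜🟦🟩🟫⬛
❓❓⬛🟫⬜🟦⬜⬜⬛❓❓
❓❓❓🟦🟩🟩🟫🟩🟩❓❓
❓❓❓❓🟩⬜⬛🟩🟩❓❓


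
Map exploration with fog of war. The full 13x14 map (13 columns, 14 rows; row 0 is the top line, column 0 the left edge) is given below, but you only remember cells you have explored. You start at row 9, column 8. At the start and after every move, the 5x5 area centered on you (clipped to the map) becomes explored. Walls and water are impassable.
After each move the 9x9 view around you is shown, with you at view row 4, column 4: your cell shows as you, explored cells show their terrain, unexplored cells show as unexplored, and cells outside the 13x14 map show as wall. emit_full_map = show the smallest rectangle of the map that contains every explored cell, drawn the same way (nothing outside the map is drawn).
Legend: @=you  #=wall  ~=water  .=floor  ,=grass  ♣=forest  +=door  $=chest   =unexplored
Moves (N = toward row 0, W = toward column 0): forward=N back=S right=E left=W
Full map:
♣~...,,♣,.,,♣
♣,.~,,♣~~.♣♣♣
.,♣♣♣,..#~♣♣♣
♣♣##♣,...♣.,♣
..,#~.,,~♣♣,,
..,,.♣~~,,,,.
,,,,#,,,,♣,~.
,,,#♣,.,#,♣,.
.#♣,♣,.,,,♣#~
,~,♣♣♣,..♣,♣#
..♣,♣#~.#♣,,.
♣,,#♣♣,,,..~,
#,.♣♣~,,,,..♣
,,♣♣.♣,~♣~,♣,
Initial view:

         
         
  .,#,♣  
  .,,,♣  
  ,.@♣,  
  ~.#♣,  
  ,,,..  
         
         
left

         
         
  ,.,#,♣ 
  ,.,,,♣ 
  ♣,@.♣, 
  #~.#♣, 
  ♣,,,.. 
         
         

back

         
  ,.,#,♣ 
  ,.,,,♣ 
  ♣,..♣, 
  #~@#♣, 
  ♣,,,.. 
  ~,,,,  
         
#########

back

  ,.,#,♣ 
  ,.,,,♣ 
  ♣,..♣, 
  #~.#♣, 
  ♣,@,.. 
  ~,,,,  
  ♣,~♣~  
#########
#########

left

   ,.,#,♣
   ,.,,,♣
  ♣♣,..♣,
  ♣#~.#♣,
  ♣♣@,,..
  ♣~,,,, 
  .♣,~♣~ 
#########
#########

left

    ,.,#,
    ,.,,,
  ♣♣♣,..♣
  ,♣#~.#♣
  #♣@,,,.
  ♣♣~,,,,
  ♣.♣,~♣~
#########
#########

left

     ,.,#
     ,.,,
  ,♣♣♣,..
  ♣,♣#~.#
  ,#@♣,,,
  .♣♣~,,,
  ♣♣.♣,~♣
#########
#########

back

     ,.,,
  ,♣♣♣,..
  ♣,♣#~.#
  ,#♣♣,,,
  .♣@~,,,
  ♣♣.♣,~♣
#########
#########
#########

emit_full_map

   ,.,#,♣
   ,.,,,♣
,♣♣♣,..♣,
♣,♣#~.#♣,
,#♣♣,,,..
.♣@~,,,, 
♣♣.♣,~♣~ 

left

#     ,.,
#  ,♣♣♣,.
# .♣,♣#~.
# ,,#♣♣,,
# ,.@♣~,,
# ,♣♣.♣,~
#########
#########
#########

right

     ,.,,
  ,♣♣♣,..
 .♣,♣#~.#
 ,,#♣♣,,,
 ,.♣@~,,,
 ,♣♣.♣,~♣
#########
#########
#########

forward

     ,.,#
     ,.,,
  ,♣♣♣,..
 .♣,♣#~.#
 ,,#@♣,,,
 ,.♣♣~,,,
 ,♣♣.♣,~♣
#########
#########

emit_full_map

    ,.,#,♣
    ,.,,,♣
 ,♣♣♣,..♣,
.♣,♣#~.#♣,
,,#@♣,,,..
,.♣♣~,,,, 
,♣♣.♣,~♣~ 


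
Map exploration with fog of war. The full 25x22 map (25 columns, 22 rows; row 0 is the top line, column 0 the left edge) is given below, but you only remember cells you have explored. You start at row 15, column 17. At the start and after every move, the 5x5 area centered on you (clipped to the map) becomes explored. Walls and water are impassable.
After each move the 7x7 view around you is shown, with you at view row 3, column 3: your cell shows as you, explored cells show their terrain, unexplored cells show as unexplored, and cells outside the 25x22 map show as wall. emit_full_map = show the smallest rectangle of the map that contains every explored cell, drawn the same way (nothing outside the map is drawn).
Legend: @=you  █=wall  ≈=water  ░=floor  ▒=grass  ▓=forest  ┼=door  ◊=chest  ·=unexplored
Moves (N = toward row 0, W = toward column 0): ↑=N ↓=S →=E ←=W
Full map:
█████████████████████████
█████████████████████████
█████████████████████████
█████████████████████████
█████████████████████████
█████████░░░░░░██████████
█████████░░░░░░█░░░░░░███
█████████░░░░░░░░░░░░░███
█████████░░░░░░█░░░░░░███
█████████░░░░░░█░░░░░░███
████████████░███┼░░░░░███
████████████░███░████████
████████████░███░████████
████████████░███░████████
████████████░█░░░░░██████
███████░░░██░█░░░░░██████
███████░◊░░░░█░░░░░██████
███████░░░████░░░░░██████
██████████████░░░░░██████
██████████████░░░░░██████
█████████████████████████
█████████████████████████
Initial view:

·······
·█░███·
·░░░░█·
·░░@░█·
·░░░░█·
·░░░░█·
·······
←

·······
·██░███
·░░░░░█
·░░@░░█
·░░░░░█
·░░░░░█
·······

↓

·██░███
·░░░░░█
·░░░░░█
·░░@░░█
·░░░░░█
·░░░░░·
·······

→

██░███·
░░░░░█·
░░░░░█·
░░░@░█·
░░░░░█·
░░░░░█·
·······

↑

·······
██░███·
░░░░░█·
░░░@░█·
░░░░░█·
░░░░░█·
░░░░░█·

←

·······
·██░███
·░░░░░█
·░░@░░█
·░░░░░█
·░░░░░█
·░░░░░█

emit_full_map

██░███
░░░░░█
░░@░░█
░░░░░█
░░░░░█
░░░░░█

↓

·██░███
·░░░░░█
·░░░░░█
·░░@░░█
·░░░░░█
·░░░░░█
·······

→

██░███·
░░░░░█·
░░░░░█·
░░░@░█·
░░░░░█·
░░░░░█·
·······

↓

░░░░░█·
░░░░░█·
░░░░░█·
░░░@░█·
░░░░░█·
·░░░░█·
·······

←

·░░░░░█
·░░░░░█
·░░░░░█
·░░@░░█
·░░░░░█
·░░░░░█
·······

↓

·░░░░░█
·░░░░░█
·░░░░░█
·░░@░░█
·░░░░░█
·█████·
·······

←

··░░░░░
·█░░░░░
·█░░░░░
·█░@░░░
·█░░░░░
·██████
·······

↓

·█░░░░░
·█░░░░░
·█░░░░░
·█░@░░░
·██████
·█████·
███████

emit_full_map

·██░███
·░░░░░█
·░░░░░█
█░░░░░█
█░░░░░█
█░░░░░█
█░@░░░█
██████·
█████··

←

··█░░░░
·██░░░░
·██░░░░
·██@░░░
·██████
·██████
███████

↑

···░░░░
·░█░░░░
·██░░░░
·██@░░░
·██░░░░
·██████
·██████

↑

···░░░░
·░█░░░░
·░█░░░░
·██@░░░
·██░░░░
·██░░░░
·██████

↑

···██░█
·░█░░░░
·░█░░░░
·░█@░░░
·██░░░░
·██░░░░
·██░░░░

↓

·░█░░░░
·░█░░░░
·░█░░░░
·██@░░░
·██░░░░
·██░░░░
·██████

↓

·░█░░░░
·░█░░░░
·██░░░░
·██@░░░
·██░░░░
·██████
·██████

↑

·░█░░░░
·░█░░░░
·░█░░░░
·██@░░░
·██░░░░
·██░░░░
·██████

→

░█░░░░░
░█░░░░░
░█░░░░░
██░@░░░
██░░░░░
██░░░░░
███████

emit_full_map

··██░███
░█░░░░░█
░█░░░░░█
░█░░░░░█
██░@░░░█
██░░░░░█
██░░░░░█
███████·
██████··


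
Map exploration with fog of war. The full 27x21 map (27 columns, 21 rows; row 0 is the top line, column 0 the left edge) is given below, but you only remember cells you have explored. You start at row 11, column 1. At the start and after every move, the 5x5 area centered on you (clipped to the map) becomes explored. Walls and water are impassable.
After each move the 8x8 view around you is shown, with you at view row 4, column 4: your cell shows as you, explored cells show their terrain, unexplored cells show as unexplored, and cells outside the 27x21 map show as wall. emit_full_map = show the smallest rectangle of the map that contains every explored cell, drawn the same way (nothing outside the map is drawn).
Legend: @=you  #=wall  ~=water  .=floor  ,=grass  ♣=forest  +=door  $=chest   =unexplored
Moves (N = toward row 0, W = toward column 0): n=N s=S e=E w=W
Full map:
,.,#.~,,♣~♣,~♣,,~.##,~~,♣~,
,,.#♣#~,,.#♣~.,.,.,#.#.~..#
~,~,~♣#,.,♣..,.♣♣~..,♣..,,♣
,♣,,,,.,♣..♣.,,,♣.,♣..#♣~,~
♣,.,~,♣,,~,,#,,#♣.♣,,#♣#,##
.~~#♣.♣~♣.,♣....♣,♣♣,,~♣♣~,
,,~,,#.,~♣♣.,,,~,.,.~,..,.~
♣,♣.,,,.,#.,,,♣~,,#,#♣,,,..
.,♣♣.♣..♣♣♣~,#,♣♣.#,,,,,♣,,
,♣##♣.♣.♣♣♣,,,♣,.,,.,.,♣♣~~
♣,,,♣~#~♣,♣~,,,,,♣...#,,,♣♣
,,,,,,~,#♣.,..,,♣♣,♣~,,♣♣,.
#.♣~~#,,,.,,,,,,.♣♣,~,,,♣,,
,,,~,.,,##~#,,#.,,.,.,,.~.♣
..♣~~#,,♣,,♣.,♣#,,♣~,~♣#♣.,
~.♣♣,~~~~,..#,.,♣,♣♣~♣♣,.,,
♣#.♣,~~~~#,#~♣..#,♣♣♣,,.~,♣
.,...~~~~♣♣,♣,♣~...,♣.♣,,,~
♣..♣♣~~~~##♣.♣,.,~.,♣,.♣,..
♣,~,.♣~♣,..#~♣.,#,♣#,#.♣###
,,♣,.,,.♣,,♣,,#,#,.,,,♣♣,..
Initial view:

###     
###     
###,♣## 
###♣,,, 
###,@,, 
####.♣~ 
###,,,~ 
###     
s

###     
###,♣## 
###♣,,, 
###,,,, 
####@♣~ 
###,,,~ 
###..♣~ 
###     

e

##      
##,♣##  
##♣,,,♣ 
##,,,,, 
###.@~~ 
##,,,~, 
##..♣~~ 
##      

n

##      
##      
##,♣##♣ 
##♣,,,♣ 
##,,@,, 
###.♣~~ 
##,,,~, 
##..♣~~ 

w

###     
###     
###,♣##♣
###♣,,,♣
###,@,,,
####.♣~~
###,,,~,
###..♣~~

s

###     
###,♣##♣
###♣,,,♣
###,,,,,
####@♣~~
###,,,~,
###..♣~~
###     

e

##      
##,♣##♣ 
##♣,,,♣ 
##,,,,, 
###.@~~ 
##,,,~, 
##..♣~~ 
##      

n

##      
##      
##,♣##♣ 
##♣,,,♣ 
##,,@,, 
###.♣~~ 
##,,,~, 
##..♣~~ 

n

##      
##      
##.,♣♣. 
##,♣##♣ 
##♣,@,♣ 
##,,,,, 
###.♣~~ 
##,,,~, 

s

##      
##.,♣♣. 
##,♣##♣ 
##♣,,,♣ 
##,,@,, 
###.♣~~ 
##,,,~, 
##..♣~~ 

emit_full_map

.,♣♣.
,♣##♣
♣,,,♣
,,@,,
#.♣~~
,,,~,
..♣~~

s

##.,♣♣. 
##,♣##♣ 
##♣,,,♣ 
##,,,,, 
###.@~~ 
##,,,~, 
##..♣~~ 
##      

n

##      
##.,♣♣. 
##,♣##♣ 
##♣,,,♣ 
##,,@,, 
###.♣~~ 
##,,,~, 
##..♣~~ 

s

##.,♣♣. 
##,♣##♣ 
##♣,,,♣ 
##,,,,, 
###.@~~ 
##,,,~, 
##..♣~~ 
##      

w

###.,♣♣.
###,♣##♣
###♣,,,♣
###,,,,,
####@♣~~
###,,,~,
###..♣~~
###     

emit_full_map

.,♣♣.
,♣##♣
♣,,,♣
,,,,,
#@♣~~
,,,~,
..♣~~

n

###     
###.,♣♣.
###,♣##♣
###♣,,,♣
###,@,,,
####.♣~~
###,,,~,
###..♣~~

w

####    
####.,♣♣
####,♣##
####♣,,,
####@,,,
#####.♣~
####,,,~
####..♣~

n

####    
####    
####.,♣♣
####,♣##
####@,,,
####,,,,
#####.♣~
####,,,~

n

####    
####    
####♣,♣ 
####.,♣♣
####@♣##
####♣,,,
####,,,,
#####.♣~

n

####    
####    
####,,~ 
####♣,♣ 
####@,♣♣
####,♣##
####♣,,,
####,,,,

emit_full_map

,,~  
♣,♣  
@,♣♣.
,♣##♣
♣,,,♣
,,,,,
#.♣~~
,,,~,
..♣~~

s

####    
####,,~ 
####♣,♣ 
####.,♣♣
####@♣##
####♣,,,
####,,,,
#####.♣~

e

###     
###,,~  
###♣,♣. 
###.,♣♣.
###,@##♣
###♣,,,♣
###,,,,,
####.♣~~

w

####    
####,,~ 
####♣,♣.
####.,♣♣
####@♣##
####♣,,,
####,,,,
#####.♣~

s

####,,~ 
####♣,♣.
####.,♣♣
####,♣##
####@,,,
####,,,,
#####.♣~
####,,,~

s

####♣,♣.
####.,♣♣
####,♣##
####♣,,,
####@,,,
#####.♣~
####,,,~
####..♣~

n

####,,~ 
####♣,♣.
####.,♣♣
####,♣##
####@,,,
####,,,,
#####.♣~
####,,,~

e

###,,~  
###♣,♣. 
###.,♣♣.
###,♣##♣
###♣@,,♣
###,,,,,
####.♣~~
###,,,~,

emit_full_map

,,~  
♣,♣. 
.,♣♣.
,♣##♣
♣@,,♣
,,,,,
#.♣~~
,,,~,
..♣~~


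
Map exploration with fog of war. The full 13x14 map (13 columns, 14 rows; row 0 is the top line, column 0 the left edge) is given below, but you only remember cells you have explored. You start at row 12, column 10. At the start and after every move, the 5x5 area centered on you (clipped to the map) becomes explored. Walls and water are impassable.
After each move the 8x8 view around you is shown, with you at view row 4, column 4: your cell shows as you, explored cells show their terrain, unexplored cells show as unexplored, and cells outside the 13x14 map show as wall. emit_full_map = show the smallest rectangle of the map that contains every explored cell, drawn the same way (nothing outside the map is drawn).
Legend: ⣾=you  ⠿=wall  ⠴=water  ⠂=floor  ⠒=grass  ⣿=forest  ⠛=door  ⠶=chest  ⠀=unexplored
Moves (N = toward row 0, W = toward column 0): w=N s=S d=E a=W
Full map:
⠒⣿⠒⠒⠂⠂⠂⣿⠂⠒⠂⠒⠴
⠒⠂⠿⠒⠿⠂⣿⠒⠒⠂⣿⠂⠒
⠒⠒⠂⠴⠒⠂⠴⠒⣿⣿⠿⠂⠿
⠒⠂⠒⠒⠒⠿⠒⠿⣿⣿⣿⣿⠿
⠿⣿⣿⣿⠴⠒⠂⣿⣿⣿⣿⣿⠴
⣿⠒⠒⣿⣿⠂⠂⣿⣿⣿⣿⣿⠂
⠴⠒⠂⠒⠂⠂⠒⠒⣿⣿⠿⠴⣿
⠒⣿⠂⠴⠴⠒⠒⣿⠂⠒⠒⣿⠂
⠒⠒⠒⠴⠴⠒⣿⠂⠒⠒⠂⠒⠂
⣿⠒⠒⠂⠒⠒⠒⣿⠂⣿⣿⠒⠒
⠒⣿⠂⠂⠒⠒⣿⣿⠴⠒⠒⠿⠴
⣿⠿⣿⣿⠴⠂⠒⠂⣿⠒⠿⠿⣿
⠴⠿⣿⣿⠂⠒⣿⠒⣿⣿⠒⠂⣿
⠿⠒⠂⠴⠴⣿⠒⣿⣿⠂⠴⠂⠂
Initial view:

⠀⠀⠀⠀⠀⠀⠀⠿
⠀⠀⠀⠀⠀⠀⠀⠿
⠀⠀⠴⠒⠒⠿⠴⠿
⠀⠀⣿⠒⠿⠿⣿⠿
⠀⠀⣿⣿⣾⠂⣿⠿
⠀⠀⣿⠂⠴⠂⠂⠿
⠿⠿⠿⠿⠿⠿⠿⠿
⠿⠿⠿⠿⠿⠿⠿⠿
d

⠀⠀⠀⠀⠀⠀⠿⠿
⠀⠀⠀⠀⠀⠀⠿⠿
⠀⠴⠒⠒⠿⠴⠿⠿
⠀⣿⠒⠿⠿⣿⠿⠿
⠀⣿⣿⠒⣾⣿⠿⠿
⠀⣿⠂⠴⠂⠂⠿⠿
⠿⠿⠿⠿⠿⠿⠿⠿
⠿⠿⠿⠿⠿⠿⠿⠿

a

⠀⠀⠀⠀⠀⠀⠀⠿
⠀⠀⠀⠀⠀⠀⠀⠿
⠀⠀⠴⠒⠒⠿⠴⠿
⠀⠀⣿⠒⠿⠿⣿⠿
⠀⠀⣿⣿⣾⠂⣿⠿
⠀⠀⣿⠂⠴⠂⠂⠿
⠿⠿⠿⠿⠿⠿⠿⠿
⠿⠿⠿⠿⠿⠿⠿⠿

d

⠀⠀⠀⠀⠀⠀⠿⠿
⠀⠀⠀⠀⠀⠀⠿⠿
⠀⠴⠒⠒⠿⠴⠿⠿
⠀⣿⠒⠿⠿⣿⠿⠿
⠀⣿⣿⠒⣾⣿⠿⠿
⠀⣿⠂⠴⠂⠂⠿⠿
⠿⠿⠿⠿⠿⠿⠿⠿
⠿⠿⠿⠿⠿⠿⠿⠿

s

⠀⠀⠀⠀⠀⠀⠿⠿
⠀⠴⠒⠒⠿⠴⠿⠿
⠀⣿⠒⠿⠿⣿⠿⠿
⠀⣿⣿⠒⠂⣿⠿⠿
⠀⣿⠂⠴⣾⠂⠿⠿
⠿⠿⠿⠿⠿⠿⠿⠿
⠿⠿⠿⠿⠿⠿⠿⠿
⠿⠿⠿⠿⠿⠿⠿⠿

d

⠀⠀⠀⠀⠀⠿⠿⠿
⠴⠒⠒⠿⠴⠿⠿⠿
⣿⠒⠿⠿⣿⠿⠿⠿
⣿⣿⠒⠂⣿⠿⠿⠿
⣿⠂⠴⠂⣾⠿⠿⠿
⠿⠿⠿⠿⠿⠿⠿⠿
⠿⠿⠿⠿⠿⠿⠿⠿
⠿⠿⠿⠿⠿⠿⠿⠿

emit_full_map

⠴⠒⠒⠿⠴
⣿⠒⠿⠿⣿
⣿⣿⠒⠂⣿
⣿⠂⠴⠂⣾

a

⠀⠀⠀⠀⠀⠀⠿⠿
⠀⠴⠒⠒⠿⠴⠿⠿
⠀⣿⠒⠿⠿⣿⠿⠿
⠀⣿⣿⠒⠂⣿⠿⠿
⠀⣿⠂⠴⣾⠂⠿⠿
⠿⠿⠿⠿⠿⠿⠿⠿
⠿⠿⠿⠿⠿⠿⠿⠿
⠿⠿⠿⠿⠿⠿⠿⠿

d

⠀⠀⠀⠀⠀⠿⠿⠿
⠴⠒⠒⠿⠴⠿⠿⠿
⣿⠒⠿⠿⣿⠿⠿⠿
⣿⣿⠒⠂⣿⠿⠿⠿
⣿⠂⠴⠂⣾⠿⠿⠿
⠿⠿⠿⠿⠿⠿⠿⠿
⠿⠿⠿⠿⠿⠿⠿⠿
⠿⠿⠿⠿⠿⠿⠿⠿

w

⠀⠀⠀⠀⠀⠿⠿⠿
⠀⠀⠀⠀⠀⠿⠿⠿
⠴⠒⠒⠿⠴⠿⠿⠿
⣿⠒⠿⠿⣿⠿⠿⠿
⣿⣿⠒⠂⣾⠿⠿⠿
⣿⠂⠴⠂⠂⠿⠿⠿
⠿⠿⠿⠿⠿⠿⠿⠿
⠿⠿⠿⠿⠿⠿⠿⠿


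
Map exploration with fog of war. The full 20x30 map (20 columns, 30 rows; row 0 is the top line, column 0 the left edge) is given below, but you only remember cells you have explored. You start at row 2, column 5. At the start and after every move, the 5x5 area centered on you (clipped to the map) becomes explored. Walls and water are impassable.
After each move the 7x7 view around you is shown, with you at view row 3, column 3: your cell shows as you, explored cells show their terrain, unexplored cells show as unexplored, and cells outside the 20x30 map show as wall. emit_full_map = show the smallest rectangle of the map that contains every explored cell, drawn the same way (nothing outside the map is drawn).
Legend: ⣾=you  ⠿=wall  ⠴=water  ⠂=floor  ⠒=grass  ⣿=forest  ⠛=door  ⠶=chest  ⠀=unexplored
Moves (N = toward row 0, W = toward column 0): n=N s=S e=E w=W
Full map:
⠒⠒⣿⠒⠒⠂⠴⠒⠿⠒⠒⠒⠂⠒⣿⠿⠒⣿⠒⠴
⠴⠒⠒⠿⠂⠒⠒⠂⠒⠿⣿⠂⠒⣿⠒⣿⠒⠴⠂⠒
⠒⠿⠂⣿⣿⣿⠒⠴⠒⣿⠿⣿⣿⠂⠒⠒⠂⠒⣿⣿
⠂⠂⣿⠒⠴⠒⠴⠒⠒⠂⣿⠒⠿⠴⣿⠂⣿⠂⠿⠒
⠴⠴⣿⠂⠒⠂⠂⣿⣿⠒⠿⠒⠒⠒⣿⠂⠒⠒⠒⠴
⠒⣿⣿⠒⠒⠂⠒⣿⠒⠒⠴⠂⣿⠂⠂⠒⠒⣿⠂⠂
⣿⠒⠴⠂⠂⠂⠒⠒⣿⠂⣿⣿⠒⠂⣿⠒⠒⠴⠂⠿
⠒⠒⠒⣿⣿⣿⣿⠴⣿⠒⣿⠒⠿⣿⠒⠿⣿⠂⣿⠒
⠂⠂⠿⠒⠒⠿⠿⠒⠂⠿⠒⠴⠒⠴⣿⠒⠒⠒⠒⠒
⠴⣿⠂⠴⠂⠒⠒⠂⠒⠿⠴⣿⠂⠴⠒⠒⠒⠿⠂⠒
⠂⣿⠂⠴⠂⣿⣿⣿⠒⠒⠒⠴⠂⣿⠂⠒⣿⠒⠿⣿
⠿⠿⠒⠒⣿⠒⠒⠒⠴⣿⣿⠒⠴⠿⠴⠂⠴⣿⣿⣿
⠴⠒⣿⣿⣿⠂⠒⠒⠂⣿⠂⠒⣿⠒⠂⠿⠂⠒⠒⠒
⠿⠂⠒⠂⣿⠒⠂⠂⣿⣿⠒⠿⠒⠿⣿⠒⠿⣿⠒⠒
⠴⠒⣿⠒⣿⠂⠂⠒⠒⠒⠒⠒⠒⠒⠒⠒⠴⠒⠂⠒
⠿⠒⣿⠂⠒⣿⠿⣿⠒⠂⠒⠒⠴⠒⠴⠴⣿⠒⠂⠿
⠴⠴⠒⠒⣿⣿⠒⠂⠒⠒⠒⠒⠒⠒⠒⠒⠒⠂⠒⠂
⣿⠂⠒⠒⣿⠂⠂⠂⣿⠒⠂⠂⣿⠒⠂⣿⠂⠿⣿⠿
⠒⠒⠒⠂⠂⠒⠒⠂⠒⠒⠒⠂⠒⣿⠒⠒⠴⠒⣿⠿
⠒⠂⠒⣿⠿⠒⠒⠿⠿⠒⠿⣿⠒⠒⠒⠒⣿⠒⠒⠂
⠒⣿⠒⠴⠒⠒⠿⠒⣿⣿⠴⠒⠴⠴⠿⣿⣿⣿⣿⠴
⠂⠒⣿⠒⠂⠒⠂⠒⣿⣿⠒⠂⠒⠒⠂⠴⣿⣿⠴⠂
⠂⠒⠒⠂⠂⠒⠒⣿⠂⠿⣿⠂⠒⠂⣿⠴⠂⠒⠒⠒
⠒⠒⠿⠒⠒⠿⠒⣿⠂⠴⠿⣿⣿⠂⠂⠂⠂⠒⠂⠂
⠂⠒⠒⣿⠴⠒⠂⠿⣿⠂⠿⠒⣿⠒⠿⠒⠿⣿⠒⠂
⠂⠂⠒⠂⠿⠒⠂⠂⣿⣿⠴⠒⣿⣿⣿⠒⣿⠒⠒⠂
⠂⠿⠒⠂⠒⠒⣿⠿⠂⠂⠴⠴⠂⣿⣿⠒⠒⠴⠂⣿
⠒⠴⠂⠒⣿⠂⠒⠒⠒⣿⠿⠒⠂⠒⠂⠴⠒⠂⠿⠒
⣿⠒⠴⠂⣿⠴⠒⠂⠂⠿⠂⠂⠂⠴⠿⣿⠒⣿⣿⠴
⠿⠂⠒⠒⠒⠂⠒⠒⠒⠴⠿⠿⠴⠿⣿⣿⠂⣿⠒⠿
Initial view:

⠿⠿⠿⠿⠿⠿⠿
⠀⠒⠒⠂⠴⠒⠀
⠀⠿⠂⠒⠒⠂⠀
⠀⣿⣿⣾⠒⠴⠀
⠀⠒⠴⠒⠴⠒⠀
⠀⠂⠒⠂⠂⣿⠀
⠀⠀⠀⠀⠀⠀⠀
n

⠿⠿⠿⠿⠿⠿⠿
⠿⠿⠿⠿⠿⠿⠿
⠀⠒⠒⠂⠴⠒⠀
⠀⠿⠂⣾⠒⠂⠀
⠀⣿⣿⣿⠒⠴⠀
⠀⠒⠴⠒⠴⠒⠀
⠀⠂⠒⠂⠂⣿⠀

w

⠿⠿⠿⠿⠿⠿⠿
⠿⠿⠿⠿⠿⠿⠿
⠀⣿⠒⠒⠂⠴⠒
⠀⠒⠿⣾⠒⠒⠂
⠀⠂⣿⣿⣿⠒⠴
⠀⣿⠒⠴⠒⠴⠒
⠀⠀⠂⠒⠂⠂⣿

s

⠿⠿⠿⠿⠿⠿⠿
⠀⣿⠒⠒⠂⠴⠒
⠀⠒⠿⠂⠒⠒⠂
⠀⠂⣿⣾⣿⠒⠴
⠀⣿⠒⠴⠒⠴⠒
⠀⣿⠂⠒⠂⠂⣿
⠀⠀⠀⠀⠀⠀⠀

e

⠿⠿⠿⠿⠿⠿⠿
⣿⠒⠒⠂⠴⠒⠀
⠒⠿⠂⠒⠒⠂⠀
⠂⣿⣿⣾⠒⠴⠀
⣿⠒⠴⠒⠴⠒⠀
⣿⠂⠒⠂⠂⣿⠀
⠀⠀⠀⠀⠀⠀⠀

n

⠿⠿⠿⠿⠿⠿⠿
⠿⠿⠿⠿⠿⠿⠿
⣿⠒⠒⠂⠴⠒⠀
⠒⠿⠂⣾⠒⠂⠀
⠂⣿⣿⣿⠒⠴⠀
⣿⠒⠴⠒⠴⠒⠀
⣿⠂⠒⠂⠂⣿⠀

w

⠿⠿⠿⠿⠿⠿⠿
⠿⠿⠿⠿⠿⠿⠿
⠀⣿⠒⠒⠂⠴⠒
⠀⠒⠿⣾⠒⠒⠂
⠀⠂⣿⣿⣿⠒⠴
⠀⣿⠒⠴⠒⠴⠒
⠀⣿⠂⠒⠂⠂⣿

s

⠿⠿⠿⠿⠿⠿⠿
⠀⣿⠒⠒⠂⠴⠒
⠀⠒⠿⠂⠒⠒⠂
⠀⠂⣿⣾⣿⠒⠴
⠀⣿⠒⠴⠒⠴⠒
⠀⣿⠂⠒⠂⠂⣿
⠀⠀⠀⠀⠀⠀⠀

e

⠿⠿⠿⠿⠿⠿⠿
⣿⠒⠒⠂⠴⠒⠀
⠒⠿⠂⠒⠒⠂⠀
⠂⣿⣿⣾⠒⠴⠀
⣿⠒⠴⠒⠴⠒⠀
⣿⠂⠒⠂⠂⣿⠀
⠀⠀⠀⠀⠀⠀⠀

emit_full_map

⣿⠒⠒⠂⠴⠒
⠒⠿⠂⠒⠒⠂
⠂⣿⣿⣾⠒⠴
⣿⠒⠴⠒⠴⠒
⣿⠂⠒⠂⠂⣿

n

⠿⠿⠿⠿⠿⠿⠿
⠿⠿⠿⠿⠿⠿⠿
⣿⠒⠒⠂⠴⠒⠀
⠒⠿⠂⣾⠒⠂⠀
⠂⣿⣿⣿⠒⠴⠀
⣿⠒⠴⠒⠴⠒⠀
⣿⠂⠒⠂⠂⣿⠀

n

⠿⠿⠿⠿⠿⠿⠿
⠿⠿⠿⠿⠿⠿⠿
⠿⠿⠿⠿⠿⠿⠿
⣿⠒⠒⣾⠴⠒⠀
⠒⠿⠂⠒⠒⠂⠀
⠂⣿⣿⣿⠒⠴⠀
⣿⠒⠴⠒⠴⠒⠀

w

⠿⠿⠿⠿⠿⠿⠿
⠿⠿⠿⠿⠿⠿⠿
⠿⠿⠿⠿⠿⠿⠿
⠀⣿⠒⣾⠂⠴⠒
⠀⠒⠿⠂⠒⠒⠂
⠀⠂⣿⣿⣿⠒⠴
⠀⣿⠒⠴⠒⠴⠒

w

⠿⠿⠿⠿⠿⠿⠿
⠿⠿⠿⠿⠿⠿⠿
⠿⠿⠿⠿⠿⠿⠿
⠀⠒⣿⣾⠒⠂⠴
⠀⠒⠒⠿⠂⠒⠒
⠀⠿⠂⣿⣿⣿⠒
⠀⠀⣿⠒⠴⠒⠴

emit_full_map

⠒⣿⣾⠒⠂⠴⠒
⠒⠒⠿⠂⠒⠒⠂
⠿⠂⣿⣿⣿⠒⠴
⠀⣿⠒⠴⠒⠴⠒
⠀⣿⠂⠒⠂⠂⣿

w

⠿⠿⠿⠿⠿⠿⠿
⠿⠿⠿⠿⠿⠿⠿
⠿⠿⠿⠿⠿⠿⠿
⠿⠒⠒⣾⠒⠒⠂
⠿⠴⠒⠒⠿⠂⠒
⠿⠒⠿⠂⣿⣿⣿
⠿⠀⠀⣿⠒⠴⠒

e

⠿⠿⠿⠿⠿⠿⠿
⠿⠿⠿⠿⠿⠿⠿
⠿⠿⠿⠿⠿⠿⠿
⠒⠒⣿⣾⠒⠂⠴
⠴⠒⠒⠿⠂⠒⠒
⠒⠿⠂⣿⣿⣿⠒
⠀⠀⣿⠒⠴⠒⠴

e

⠿⠿⠿⠿⠿⠿⠿
⠿⠿⠿⠿⠿⠿⠿
⠿⠿⠿⠿⠿⠿⠿
⠒⣿⠒⣾⠂⠴⠒
⠒⠒⠿⠂⠒⠒⠂
⠿⠂⣿⣿⣿⠒⠴
⠀⣿⠒⠴⠒⠴⠒

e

⠿⠿⠿⠿⠿⠿⠿
⠿⠿⠿⠿⠿⠿⠿
⠿⠿⠿⠿⠿⠿⠿
⣿⠒⠒⣾⠴⠒⠀
⠒⠿⠂⠒⠒⠂⠀
⠂⣿⣿⣿⠒⠴⠀
⣿⠒⠴⠒⠴⠒⠀

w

⠿⠿⠿⠿⠿⠿⠿
⠿⠿⠿⠿⠿⠿⠿
⠿⠿⠿⠿⠿⠿⠿
⠒⣿⠒⣾⠂⠴⠒
⠒⠒⠿⠂⠒⠒⠂
⠿⠂⣿⣿⣿⠒⠴
⠀⣿⠒⠴⠒⠴⠒

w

⠿⠿⠿⠿⠿⠿⠿
⠿⠿⠿⠿⠿⠿⠿
⠿⠿⠿⠿⠿⠿⠿
⠒⠒⣿⣾⠒⠂⠴
⠴⠒⠒⠿⠂⠒⠒
⠒⠿⠂⣿⣿⣿⠒
⠀⠀⣿⠒⠴⠒⠴
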